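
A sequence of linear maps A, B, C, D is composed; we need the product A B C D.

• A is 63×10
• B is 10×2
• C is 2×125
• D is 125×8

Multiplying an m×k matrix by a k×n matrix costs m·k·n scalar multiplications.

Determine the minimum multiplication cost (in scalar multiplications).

4268

Adjacent pairs: AB = 63·10·2 = 1260; BC = 10·2·125 = 2500; CD = 2·125·8 = 2000.
Length 3: A..C: k=1: 0+2500+63·10·125=81250; k=2: 1260+0+63·2·125=17010 → min 17010 | B..D: k=2: 0+2000+10·2·8=2160; k=3: 2500+0+10·125·8=12500 → min 2160.
Length 4: A..D: k=1: 0+2160+63·10·8=7200; k=2: 1260+2000+63·2·8=4268; k=3: 17010+0+63·125·8=80010 → min 4268.
Optimal order: ((A B) (C D)) with cost 4268.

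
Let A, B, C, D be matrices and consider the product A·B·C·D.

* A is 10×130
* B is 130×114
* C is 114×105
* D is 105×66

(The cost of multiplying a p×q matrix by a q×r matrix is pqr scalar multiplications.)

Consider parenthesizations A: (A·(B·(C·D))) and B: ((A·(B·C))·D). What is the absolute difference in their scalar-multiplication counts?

92040

Order A = (A·(B·(C·D))): (C·D): 114×105 by 105×66 → 114×66, cost 114·105·66 = 790020; (B·(C·D)): 130×114 by 114×66 → 130×66, cost 130·114·66 = 978120; cumulative 1768140; (A·(B·(C·D))): 10×130 by 130×66 → 10×66, cost 10·130·66 = 85800; cumulative 1853940. Total 1853940.
Order B = ((A·(B·C))·D): (B·C): 130×114 by 114×105 → 130×105, cost 130·114·105 = 1556100; (A·(B·C)): 10×130 by 130×105 → 10×105, cost 10·130·105 = 136500; cumulative 1692600; ((A·(B·C))·D): 10×105 by 105×66 → 10×66, cost 10·105·66 = 69300; cumulative 1761900. Total 1761900.
Difference: |1853940 − 1761900| = 92040.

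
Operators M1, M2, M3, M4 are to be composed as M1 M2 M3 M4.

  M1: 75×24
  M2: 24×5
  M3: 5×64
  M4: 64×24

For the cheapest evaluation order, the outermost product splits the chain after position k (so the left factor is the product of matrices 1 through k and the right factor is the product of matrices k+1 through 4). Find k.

Adjacent pairs: M1M2 = 75·24·5 = 9000; M2M3 = 24·5·64 = 7680; M3M4 = 5·64·24 = 7680.
Length 3: M1..M3: k=1: 0+7680+75·24·64=122880; k=2: 9000+0+75·5·64=33000 → min 33000 | M2..M4: k=2: 0+7680+24·5·24=10560; k=3: 7680+0+24·64·24=44544 → min 10560.
Top-level splits: k=1: (M1..M1)·(M2..M4) → 0+10560+75·24·24 = 53760; k=2: (M1..M2)·(M3..M4) → 9000+7680+75·5·24 = 25680; k=3: (M1..M3)·(M4..M4) → 33000+0+75·64·24 = 148200.
Best split is after M2, i.e. k = 2.

2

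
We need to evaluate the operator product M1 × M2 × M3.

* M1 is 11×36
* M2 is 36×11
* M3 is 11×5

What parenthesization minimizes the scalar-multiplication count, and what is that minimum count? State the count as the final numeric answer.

3960

(M1 × (M2 × M3)): cost 3960.
((M1 × M2) × M3): cost 4961.
Optimal: (M1 × (M2 × M3)) with cost 3960.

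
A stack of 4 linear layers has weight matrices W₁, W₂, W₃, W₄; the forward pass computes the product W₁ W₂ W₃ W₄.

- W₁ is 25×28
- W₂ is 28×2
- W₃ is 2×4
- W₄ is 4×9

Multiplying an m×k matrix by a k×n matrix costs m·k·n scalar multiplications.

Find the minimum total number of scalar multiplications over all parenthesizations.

1922

Adjacent pairs: W₁W₂ = 25·28·2 = 1400; W₂W₃ = 28·2·4 = 224; W₃W₄ = 2·4·9 = 72.
Length 3: W₁..W₃: k=1: 0+224+25·28·4=3024; k=2: 1400+0+25·2·4=1600 → min 1600 | W₂..W₄: k=2: 0+72+28·2·9=576; k=3: 224+0+28·4·9=1232 → min 576.
Length 4: W₁..W₄: k=1: 0+576+25·28·9=6876; k=2: 1400+72+25·2·9=1922; k=3: 1600+0+25·4·9=2500 → min 1922.
Optimal order: ((W₁ W₂) (W₃ W₄)) with cost 1922.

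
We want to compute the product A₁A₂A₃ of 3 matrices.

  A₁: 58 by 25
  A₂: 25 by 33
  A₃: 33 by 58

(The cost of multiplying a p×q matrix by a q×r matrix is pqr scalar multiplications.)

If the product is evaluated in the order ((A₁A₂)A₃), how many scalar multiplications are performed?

(A₁A₂): 58×25 by 25×33 → 58×33, cost 58·25·33 = 47850
((A₁A₂)A₃): 58×33 by 33×58 → 58×58, cost 58·33·58 = 111012; cumulative 158862
Total: 158862 scalar multiplications.

158862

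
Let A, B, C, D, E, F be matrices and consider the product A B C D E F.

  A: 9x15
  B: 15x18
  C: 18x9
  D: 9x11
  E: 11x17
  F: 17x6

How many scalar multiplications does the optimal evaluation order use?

Adjacent pairs: AB = 9·15·18 = 2430; BC = 15·18·9 = 2430; CD = 18·9·11 = 1782; DE = 9·11·17 = 1683; EF = 11·17·6 = 1122.
Length 3: A..C: k=1: 0+2430+9·15·9=3645; k=2: 2430+0+9·18·9=3888 → min 3645 | B..D: k=2: 0+1782+15·18·11=4752; k=3: 2430+0+15·9·11=3915 → min 3915 | C..E: k=3: 0+1683+18·9·17=4437; k=4: 1782+0+18·11·17=5148 → min 4437 | D..F: k=4: 0+1122+9·11·6=1716; k=5: 1683+0+9·17·6=2601 → min 1716.
Length 4: A..D: k=1: 0+3915+9·15·11=5400; k=2: 2430+1782+9·18·11=5994; k=3: 3645+0+9·9·11=4536 → min 4536 | B..E: k=2: 0+4437+15·18·17=9027; k=3: 2430+1683+15·9·17=6408; k=4: 3915+0+15·11·17=6720 → min 6408 | C..F: k=3: 0+1716+18·9·6=2688; k=4: 1782+1122+18·11·6=4092; k=5: 4437+0+18·17·6=6273 → min 2688.
Length 5: A..E: k=1: 0+6408+9·15·17=8703; k=2: 2430+4437+9·18·17=9621; k=3: 3645+1683+9·9·17=6705; k=4: 4536+0+9·11·17=6219 → min 6219 | B..F: k=2: 0+2688+15·18·6=4308; k=3: 2430+1716+15·9·6=4956; k=4: 3915+1122+15·11·6=6027; k=5: 6408+0+15·17·6=7938 → min 4308.
Length 6: A..F: k=1: 0+4308+9·15·6=5118; k=2: 2430+2688+9·18·6=6090; k=3: 3645+1716+9·9·6=5847; k=4: 4536+1122+9·11·6=6252; k=5: 6219+0+9·17·6=7137 → min 5118.
Optimal order: (A (B (C (D (E F))))) with cost 5118.

5118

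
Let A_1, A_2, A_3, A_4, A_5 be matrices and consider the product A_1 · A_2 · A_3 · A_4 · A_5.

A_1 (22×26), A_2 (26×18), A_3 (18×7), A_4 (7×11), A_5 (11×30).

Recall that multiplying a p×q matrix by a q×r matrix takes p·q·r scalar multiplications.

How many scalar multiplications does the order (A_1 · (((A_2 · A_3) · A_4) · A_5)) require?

31018

(A_2 · A_3): 26×18 by 18×7 → 26×7, cost 26·18·7 = 3276
((A_2 · A_3) · A_4): 26×7 by 7×11 → 26×11, cost 26·7·11 = 2002; cumulative 5278
(((A_2 · A_3) · A_4) · A_5): 26×11 by 11×30 → 26×30, cost 26·11·30 = 8580; cumulative 13858
(A_1 · (((A_2 · A_3) · A_4) · A_5)): 22×26 by 26×30 → 22×30, cost 22·26·30 = 17160; cumulative 31018
Total: 31018 scalar multiplications.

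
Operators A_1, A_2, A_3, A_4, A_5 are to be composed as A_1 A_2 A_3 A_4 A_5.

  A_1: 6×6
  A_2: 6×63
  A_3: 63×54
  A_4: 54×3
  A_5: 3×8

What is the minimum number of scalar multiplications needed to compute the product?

11592

Adjacent pairs: A_1A_2 = 6·6·63 = 2268; A_2A_3 = 6·63·54 = 20412; A_3A_4 = 63·54·3 = 10206; A_4A_5 = 54·3·8 = 1296.
Length 3: A_1..A_3: k=1: 0+20412+6·6·54=22356; k=2: 2268+0+6·63·54=22680 → min 22356 | A_2..A_4: k=2: 0+10206+6·63·3=11340; k=3: 20412+0+6·54·3=21384 → min 11340 | A_3..A_5: k=3: 0+1296+63·54·8=28512; k=4: 10206+0+63·3·8=11718 → min 11718.
Length 4: A_1..A_4: k=1: 0+11340+6·6·3=11448; k=2: 2268+10206+6·63·3=13608; k=3: 22356+0+6·54·3=23328 → min 11448 | A_2..A_5: k=2: 0+11718+6·63·8=14742; k=3: 20412+1296+6·54·8=24300; k=4: 11340+0+6·3·8=11484 → min 11484.
Length 5: A_1..A_5: k=1: 0+11484+6·6·8=11772; k=2: 2268+11718+6·63·8=17010; k=3: 22356+1296+6·54·8=26244; k=4: 11448+0+6·3·8=11592 → min 11592.
Optimal order: ((A_1 (A_2 (A_3 A_4))) A_5) with cost 11592.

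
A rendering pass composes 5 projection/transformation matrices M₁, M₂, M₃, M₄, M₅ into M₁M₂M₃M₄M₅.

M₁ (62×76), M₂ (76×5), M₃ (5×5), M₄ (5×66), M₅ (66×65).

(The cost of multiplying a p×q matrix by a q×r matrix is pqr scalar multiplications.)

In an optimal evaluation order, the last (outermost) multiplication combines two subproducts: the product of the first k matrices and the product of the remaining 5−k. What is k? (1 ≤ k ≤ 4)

Adjacent pairs: M₁M₂ = 62·76·5 = 23560; M₂M₃ = 76·5·5 = 1900; M₃M₄ = 5·5·66 = 1650; M₄M₅ = 5·66·65 = 21450.
Length 3: M₁..M₃: k=1: 0+1900+62·76·5=25460; k=2: 23560+0+62·5·5=25110 → min 25110 | M₂..M₄: k=2: 0+1650+76·5·66=26730; k=3: 1900+0+76·5·66=26980 → min 26730 | M₃..M₅: k=3: 0+21450+5·5·65=23075; k=4: 1650+0+5·66·65=23100 → min 23075.
Length 4: M₁..M₄: k=1: 0+26730+62·76·66=337722; k=2: 23560+1650+62·5·66=45670; k=3: 25110+0+62·5·66=45570 → min 45570 | M₂..M₅: k=2: 0+23075+76·5·65=47775; k=3: 1900+21450+76·5·65=48050; k=4: 26730+0+76·66·65=352770 → min 47775.
Top-level splits: k=1: (M₁..M₁)·(M₂..M₅) → 0+47775+62·76·65 = 354055; k=2: (M₁..M₂)·(M₃..M₅) → 23560+23075+62·5·65 = 66785; k=3: (M₁..M₃)·(M₄..M₅) → 25110+21450+62·5·65 = 66710; k=4: (M₁..M₄)·(M₅..M₅) → 45570+0+62·66·65 = 311550.
Best split is after M₃, i.e. k = 3.

3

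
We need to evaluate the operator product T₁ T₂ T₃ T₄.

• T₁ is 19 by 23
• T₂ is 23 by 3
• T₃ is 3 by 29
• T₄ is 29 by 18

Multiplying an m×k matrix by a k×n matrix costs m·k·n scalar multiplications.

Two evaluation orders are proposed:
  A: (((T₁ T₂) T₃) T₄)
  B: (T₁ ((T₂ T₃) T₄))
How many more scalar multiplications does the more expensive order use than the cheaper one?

8991

Order A = (((T₁ T₂) T₃) T₄): (T₁ T₂): 19×23 by 23×3 → 19×3, cost 19·23·3 = 1311; ((T₁ T₂) T₃): 19×3 by 3×29 → 19×29, cost 19·3·29 = 1653; cumulative 2964; (((T₁ T₂) T₃) T₄): 19×29 by 29×18 → 19×18, cost 19·29·18 = 9918; cumulative 12882. Total 12882.
Order B = (T₁ ((T₂ T₃) T₄)): (T₂ T₃): 23×3 by 3×29 → 23×29, cost 23·3·29 = 2001; ((T₂ T₃) T₄): 23×29 by 29×18 → 23×18, cost 23·29·18 = 12006; cumulative 14007; (T₁ ((T₂ T₃) T₄)): 19×23 by 23×18 → 19×18, cost 19·23·18 = 7866; cumulative 21873. Total 21873.
Difference: |12882 − 21873| = 8991.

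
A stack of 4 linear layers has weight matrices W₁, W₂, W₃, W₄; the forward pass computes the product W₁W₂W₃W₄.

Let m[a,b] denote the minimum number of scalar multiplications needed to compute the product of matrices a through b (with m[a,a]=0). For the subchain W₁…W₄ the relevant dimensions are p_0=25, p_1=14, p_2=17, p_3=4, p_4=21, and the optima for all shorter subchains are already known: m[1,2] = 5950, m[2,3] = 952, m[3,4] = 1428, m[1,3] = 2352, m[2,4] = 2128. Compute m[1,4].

m[1,4] = min over k∈[1,3] of m[1,k]+m[k+1,4]+p_{0}·p_k·p_{4}.
k=1: 0 + 2128 + 25·14·21 = 9478; k=2: 5950 + 1428 + 25·17·21 = 16303; k=3: 2352 + 0 + 25·4·21 = 4452.
Minimum: 4452 at k=3.

4452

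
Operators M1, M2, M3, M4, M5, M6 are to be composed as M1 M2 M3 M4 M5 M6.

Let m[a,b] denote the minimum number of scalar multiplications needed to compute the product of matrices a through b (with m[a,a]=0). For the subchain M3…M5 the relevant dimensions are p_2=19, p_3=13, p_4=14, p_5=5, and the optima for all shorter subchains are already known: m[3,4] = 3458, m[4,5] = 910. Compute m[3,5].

2145

m[3,5] = min over k∈[3,4] of m[3,k]+m[k+1,5]+p_{2}·p_k·p_{5}.
k=3: 0 + 910 + 19·13·5 = 2145; k=4: 3458 + 0 + 19·14·5 = 4788.
Minimum: 2145 at k=3.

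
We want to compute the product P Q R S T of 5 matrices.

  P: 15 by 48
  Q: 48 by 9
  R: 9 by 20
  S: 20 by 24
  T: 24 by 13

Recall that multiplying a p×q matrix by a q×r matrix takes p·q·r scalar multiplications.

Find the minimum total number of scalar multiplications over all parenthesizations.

Adjacent pairs: PQ = 15·48·9 = 6480; QR = 48·9·20 = 8640; RS = 9·20·24 = 4320; ST = 20·24·13 = 6240.
Length 3: P..R: k=1: 0+8640+15·48·20=23040; k=2: 6480+0+15·9·20=9180 → min 9180 | Q..S: k=2: 0+4320+48·9·24=14688; k=3: 8640+0+48·20·24=31680 → min 14688 | R..T: k=3: 0+6240+9·20·13=8580; k=4: 4320+0+9·24·13=7128 → min 7128.
Length 4: P..S: k=1: 0+14688+15·48·24=31968; k=2: 6480+4320+15·9·24=14040; k=3: 9180+0+15·20·24=16380 → min 14040 | Q..T: k=2: 0+7128+48·9·13=12744; k=3: 8640+6240+48·20·13=27360; k=4: 14688+0+48·24·13=29664 → min 12744.
Length 5: P..T: k=1: 0+12744+15·48·13=22104; k=2: 6480+7128+15·9·13=15363; k=3: 9180+6240+15·20·13=19320; k=4: 14040+0+15·24·13=18720 → min 15363.
Optimal order: ((P Q) ((R S) T)) with cost 15363.

15363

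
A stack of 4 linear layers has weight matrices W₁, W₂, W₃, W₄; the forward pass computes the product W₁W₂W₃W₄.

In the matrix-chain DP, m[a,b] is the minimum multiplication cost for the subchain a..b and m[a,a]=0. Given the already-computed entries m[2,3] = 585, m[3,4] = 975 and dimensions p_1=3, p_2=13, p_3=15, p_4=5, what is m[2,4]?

m[2,4] = min over k∈[2,3] of m[2,k]+m[k+1,4]+p_{1}·p_k·p_{4}.
k=2: 0 + 975 + 3·13·5 = 1170; k=3: 585 + 0 + 3·15·5 = 810.
Minimum: 810 at k=3.

810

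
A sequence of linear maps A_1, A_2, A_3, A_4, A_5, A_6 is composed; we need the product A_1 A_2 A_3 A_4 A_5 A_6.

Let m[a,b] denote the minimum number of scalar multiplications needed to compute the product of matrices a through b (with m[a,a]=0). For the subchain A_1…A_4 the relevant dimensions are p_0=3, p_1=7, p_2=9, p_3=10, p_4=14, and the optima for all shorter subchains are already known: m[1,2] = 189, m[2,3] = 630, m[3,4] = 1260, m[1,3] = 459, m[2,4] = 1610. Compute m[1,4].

879

m[1,4] = min over k∈[1,3] of m[1,k]+m[k+1,4]+p_{0}·p_k·p_{4}.
k=1: 0 + 1610 + 3·7·14 = 1904; k=2: 189 + 1260 + 3·9·14 = 1827; k=3: 459 + 0 + 3·10·14 = 879.
Minimum: 879 at k=3.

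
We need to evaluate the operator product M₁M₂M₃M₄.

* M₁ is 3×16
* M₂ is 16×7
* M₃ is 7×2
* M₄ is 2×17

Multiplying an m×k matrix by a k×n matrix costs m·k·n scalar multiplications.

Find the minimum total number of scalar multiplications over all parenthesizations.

Adjacent pairs: M₁M₂ = 3·16·7 = 336; M₂M₃ = 16·7·2 = 224; M₃M₄ = 7·2·17 = 238.
Length 3: M₁..M₃: k=1: 0+224+3·16·2=320; k=2: 336+0+3·7·2=378 → min 320 | M₂..M₄: k=2: 0+238+16·7·17=2142; k=3: 224+0+16·2·17=768 → min 768.
Length 4: M₁..M₄: k=1: 0+768+3·16·17=1584; k=2: 336+238+3·7·17=931; k=3: 320+0+3·2·17=422 → min 422.
Optimal order: ((M₁(M₂M₃))M₄) with cost 422.

422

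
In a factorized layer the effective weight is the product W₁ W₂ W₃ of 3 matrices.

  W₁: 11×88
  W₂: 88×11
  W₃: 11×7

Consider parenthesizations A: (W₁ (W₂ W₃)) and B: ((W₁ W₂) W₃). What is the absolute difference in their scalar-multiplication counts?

2057

Order A = (W₁ (W₂ W₃)): (W₂ W₃): 88×11 by 11×7 → 88×7, cost 88·11·7 = 6776; (W₁ (W₂ W₃)): 11×88 by 88×7 → 11×7, cost 11·88·7 = 6776; cumulative 13552. Total 13552.
Order B = ((W₁ W₂) W₃): (W₁ W₂): 11×88 by 88×11 → 11×11, cost 11·88·11 = 10648; ((W₁ W₂) W₃): 11×11 by 11×7 → 11×7, cost 11·11·7 = 847; cumulative 11495. Total 11495.
Difference: |13552 − 11495| = 2057.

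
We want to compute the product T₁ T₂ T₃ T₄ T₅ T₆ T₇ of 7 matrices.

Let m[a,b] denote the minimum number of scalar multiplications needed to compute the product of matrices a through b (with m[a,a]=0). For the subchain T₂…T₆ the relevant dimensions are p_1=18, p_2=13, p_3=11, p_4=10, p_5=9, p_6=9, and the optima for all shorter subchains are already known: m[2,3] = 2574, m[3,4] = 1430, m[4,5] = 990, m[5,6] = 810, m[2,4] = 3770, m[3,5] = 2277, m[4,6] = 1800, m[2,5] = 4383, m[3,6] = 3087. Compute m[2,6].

m[2,6] = min over k∈[2,5] of m[2,k]+m[k+1,6]+p_{1}·p_k·p_{6}.
k=2: 0 + 3087 + 18·13·9 = 5193; k=3: 2574 + 1800 + 18·11·9 = 6156; k=4: 3770 + 810 + 18·10·9 = 6200; k=5: 4383 + 0 + 18·9·9 = 5841.
Minimum: 5193 at k=2.

5193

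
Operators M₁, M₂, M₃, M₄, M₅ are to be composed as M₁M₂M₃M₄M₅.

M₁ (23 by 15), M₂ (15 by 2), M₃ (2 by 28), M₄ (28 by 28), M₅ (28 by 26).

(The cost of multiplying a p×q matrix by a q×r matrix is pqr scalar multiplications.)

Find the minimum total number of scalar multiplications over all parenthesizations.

Adjacent pairs: M₁M₂ = 23·15·2 = 690; M₂M₃ = 15·2·28 = 840; M₃M₄ = 2·28·28 = 1568; M₄M₅ = 28·28·26 = 20384.
Length 3: M₁..M₃: k=1: 0+840+23·15·28=10500; k=2: 690+0+23·2·28=1978 → min 1978 | M₂..M₄: k=2: 0+1568+15·2·28=2408; k=3: 840+0+15·28·28=12600 → min 2408 | M₃..M₅: k=3: 0+20384+2·28·26=21840; k=4: 1568+0+2·28·26=3024 → min 3024.
Length 4: M₁..M₄: k=1: 0+2408+23·15·28=12068; k=2: 690+1568+23·2·28=3546; k=3: 1978+0+23·28·28=20010 → min 3546 | M₂..M₅: k=2: 0+3024+15·2·26=3804; k=3: 840+20384+15·28·26=32144; k=4: 2408+0+15·28·26=13328 → min 3804.
Length 5: M₁..M₅: k=1: 0+3804+23·15·26=12774; k=2: 690+3024+23·2·26=4910; k=3: 1978+20384+23·28·26=39106; k=4: 3546+0+23·28·26=20290 → min 4910.
Optimal order: ((M₁M₂)((M₃M₄)M₅)) with cost 4910.

4910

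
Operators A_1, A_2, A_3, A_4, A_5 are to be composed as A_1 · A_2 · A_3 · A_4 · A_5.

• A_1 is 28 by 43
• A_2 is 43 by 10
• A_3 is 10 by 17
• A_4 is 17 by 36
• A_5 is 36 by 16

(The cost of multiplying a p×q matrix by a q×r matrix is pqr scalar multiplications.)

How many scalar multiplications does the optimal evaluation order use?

28400

Adjacent pairs: A_1A_2 = 28·43·10 = 12040; A_2A_3 = 43·10·17 = 7310; A_3A_4 = 10·17·36 = 6120; A_4A_5 = 17·36·16 = 9792.
Length 3: A_1..A_3: k=1: 0+7310+28·43·17=27778; k=2: 12040+0+28·10·17=16800 → min 16800 | A_2..A_4: k=2: 0+6120+43·10·36=21600; k=3: 7310+0+43·17·36=33626 → min 21600 | A_3..A_5: k=3: 0+9792+10·17·16=12512; k=4: 6120+0+10·36·16=11880 → min 11880.
Length 4: A_1..A_4: k=1: 0+21600+28·43·36=64944; k=2: 12040+6120+28·10·36=28240; k=3: 16800+0+28·17·36=33936 → min 28240 | A_2..A_5: k=2: 0+11880+43·10·16=18760; k=3: 7310+9792+43·17·16=28798; k=4: 21600+0+43·36·16=46368 → min 18760.
Length 5: A_1..A_5: k=1: 0+18760+28·43·16=38024; k=2: 12040+11880+28·10·16=28400; k=3: 16800+9792+28·17·16=34208; k=4: 28240+0+28·36·16=44368 → min 28400.
Optimal order: ((A_1 · A_2) · ((A_3 · A_4) · A_5)) with cost 28400.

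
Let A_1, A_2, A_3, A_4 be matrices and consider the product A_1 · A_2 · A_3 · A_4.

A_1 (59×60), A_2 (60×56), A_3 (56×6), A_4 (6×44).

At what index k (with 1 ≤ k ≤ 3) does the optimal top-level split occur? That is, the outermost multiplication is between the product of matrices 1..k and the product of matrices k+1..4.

Adjacent pairs: A_1A_2 = 59·60·56 = 198240; A_2A_3 = 60·56·6 = 20160; A_3A_4 = 56·6·44 = 14784.
Length 3: A_1..A_3: k=1: 0+20160+59·60·6=41400; k=2: 198240+0+59·56·6=218064 → min 41400 | A_2..A_4: k=2: 0+14784+60·56·44=162624; k=3: 20160+0+60·6·44=36000 → min 36000.
Top-level splits: k=1: (A_1..A_1)·(A_2..A_4) → 0+36000+59·60·44 = 191760; k=2: (A_1..A_2)·(A_3..A_4) → 198240+14784+59·56·44 = 358400; k=3: (A_1..A_3)·(A_4..A_4) → 41400+0+59·6·44 = 56976.
Best split is after A_3, i.e. k = 3.

3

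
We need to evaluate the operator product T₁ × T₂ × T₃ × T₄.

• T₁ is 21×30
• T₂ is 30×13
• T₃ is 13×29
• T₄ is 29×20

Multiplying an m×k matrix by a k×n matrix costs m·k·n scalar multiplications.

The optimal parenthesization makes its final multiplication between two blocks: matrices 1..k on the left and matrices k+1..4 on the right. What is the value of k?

Adjacent pairs: T₁T₂ = 21·30·13 = 8190; T₂T₃ = 30·13·29 = 11310; T₃T₄ = 13·29·20 = 7540.
Length 3: T₁..T₃: k=1: 0+11310+21·30·29=29580; k=2: 8190+0+21·13·29=16107 → min 16107 | T₂..T₄: k=2: 0+7540+30·13·20=15340; k=3: 11310+0+30·29·20=28710 → min 15340.
Top-level splits: k=1: (T₁..T₁)·(T₂..T₄) → 0+15340+21·30·20 = 27940; k=2: (T₁..T₂)·(T₃..T₄) → 8190+7540+21·13·20 = 21190; k=3: (T₁..T₃)·(T₄..T₄) → 16107+0+21·29·20 = 28287.
Best split is after T₂, i.e. k = 2.

2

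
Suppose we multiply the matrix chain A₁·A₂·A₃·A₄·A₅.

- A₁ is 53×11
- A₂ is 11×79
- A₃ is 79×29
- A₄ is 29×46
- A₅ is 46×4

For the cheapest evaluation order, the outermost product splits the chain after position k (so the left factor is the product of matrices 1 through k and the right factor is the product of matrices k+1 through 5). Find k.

Adjacent pairs: A₁A₂ = 53·11·79 = 46057; A₂A₃ = 11·79·29 = 25201; A₃A₄ = 79·29·46 = 105386; A₄A₅ = 29·46·4 = 5336.
Length 3: A₁..A₃: k=1: 0+25201+53·11·29=42108; k=2: 46057+0+53·79·29=167480 → min 42108 | A₂..A₄: k=2: 0+105386+11·79·46=145360; k=3: 25201+0+11·29·46=39875 → min 39875 | A₃..A₅: k=3: 0+5336+79·29·4=14500; k=4: 105386+0+79·46·4=119922 → min 14500.
Length 4: A₁..A₄: k=1: 0+39875+53·11·46=66693; k=2: 46057+105386+53·79·46=344045; k=3: 42108+0+53·29·46=112810 → min 66693 | A₂..A₅: k=2: 0+14500+11·79·4=17976; k=3: 25201+5336+11·29·4=31813; k=4: 39875+0+11·46·4=41899 → min 17976.
Top-level splits: k=1: (A₁..A₁)·(A₂..A₅) → 0+17976+53·11·4 = 20308; k=2: (A₁..A₂)·(A₃..A₅) → 46057+14500+53·79·4 = 77305; k=3: (A₁..A₃)·(A₄..A₅) → 42108+5336+53·29·4 = 53592; k=4: (A₁..A₄)·(A₅..A₅) → 66693+0+53·46·4 = 76445.
Best split is after A₁, i.e. k = 1.

1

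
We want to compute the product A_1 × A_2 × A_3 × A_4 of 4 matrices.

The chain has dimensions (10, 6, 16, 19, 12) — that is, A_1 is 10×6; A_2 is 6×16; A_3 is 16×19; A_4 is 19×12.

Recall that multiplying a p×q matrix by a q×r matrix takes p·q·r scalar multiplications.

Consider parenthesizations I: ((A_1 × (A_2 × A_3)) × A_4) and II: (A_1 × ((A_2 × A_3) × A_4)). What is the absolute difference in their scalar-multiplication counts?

Order I = ((A_1 × (A_2 × A_3)) × A_4): (A_2 × A_3): 6×16 by 16×19 → 6×19, cost 6·16·19 = 1824; (A_1 × (A_2 × A_3)): 10×6 by 6×19 → 10×19, cost 10·6·19 = 1140; cumulative 2964; ((A_1 × (A_2 × A_3)) × A_4): 10×19 by 19×12 → 10×12, cost 10·19·12 = 2280; cumulative 5244. Total 5244.
Order II = (A_1 × ((A_2 × A_3) × A_4)): (A_2 × A_3): 6×16 by 16×19 → 6×19, cost 6·16·19 = 1824; ((A_2 × A_3) × A_4): 6×19 by 19×12 → 6×12, cost 6·19·12 = 1368; cumulative 3192; (A_1 × ((A_2 × A_3) × A_4)): 10×6 by 6×12 → 10×12, cost 10·6·12 = 720; cumulative 3912. Total 3912.
Difference: |5244 − 3912| = 1332.

1332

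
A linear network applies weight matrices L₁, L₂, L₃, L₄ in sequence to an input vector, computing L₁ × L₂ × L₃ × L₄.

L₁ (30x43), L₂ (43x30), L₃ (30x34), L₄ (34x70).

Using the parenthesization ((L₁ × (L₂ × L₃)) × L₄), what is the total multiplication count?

(L₂ × L₃): 43×30 by 30×34 → 43×34, cost 43·30·34 = 43860
(L₁ × (L₂ × L₃)): 30×43 by 43×34 → 30×34, cost 30·43·34 = 43860; cumulative 87720
((L₁ × (L₂ × L₃)) × L₄): 30×34 by 34×70 → 30×70, cost 30·34·70 = 71400; cumulative 159120
Total: 159120 scalar multiplications.

159120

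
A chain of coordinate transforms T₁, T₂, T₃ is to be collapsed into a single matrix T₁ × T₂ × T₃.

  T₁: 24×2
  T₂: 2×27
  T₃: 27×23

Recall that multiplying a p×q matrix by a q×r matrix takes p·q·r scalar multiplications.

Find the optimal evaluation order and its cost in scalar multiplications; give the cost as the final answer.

(T₁ × (T₂ × T₃)): cost 2346.
((T₁ × T₂) × T₃): cost 16200.
Optimal: (T₁ × (T₂ × T₃)) with cost 2346.

2346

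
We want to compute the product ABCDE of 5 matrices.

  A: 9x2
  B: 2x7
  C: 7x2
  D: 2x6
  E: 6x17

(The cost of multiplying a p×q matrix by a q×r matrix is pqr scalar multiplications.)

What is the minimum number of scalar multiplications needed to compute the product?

562

Adjacent pairs: AB = 9·2·7 = 126; BC = 2·7·2 = 28; CD = 7·2·6 = 84; DE = 2·6·17 = 204.
Length 3: A..C: k=1: 0+28+9·2·2=64; k=2: 126+0+9·7·2=252 → min 64 | B..D: k=2: 0+84+2·7·6=168; k=3: 28+0+2·2·6=52 → min 52 | C..E: k=3: 0+204+7·2·17=442; k=4: 84+0+7·6·17=798 → min 442.
Length 4: A..D: k=1: 0+52+9·2·6=160; k=2: 126+84+9·7·6=588; k=3: 64+0+9·2·6=172 → min 160 | B..E: k=2: 0+442+2·7·17=680; k=3: 28+204+2·2·17=300; k=4: 52+0+2·6·17=256 → min 256.
Length 5: A..E: k=1: 0+256+9·2·17=562; k=2: 126+442+9·7·17=1639; k=3: 64+204+9·2·17=574; k=4: 160+0+9·6·17=1078 → min 562.
Optimal order: (A(((BC)D)E)) with cost 562.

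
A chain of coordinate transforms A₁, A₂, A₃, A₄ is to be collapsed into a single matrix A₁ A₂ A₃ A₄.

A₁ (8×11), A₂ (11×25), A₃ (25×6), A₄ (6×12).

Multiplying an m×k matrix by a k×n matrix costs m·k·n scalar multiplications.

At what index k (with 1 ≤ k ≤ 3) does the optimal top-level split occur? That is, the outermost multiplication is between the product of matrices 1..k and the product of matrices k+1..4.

Adjacent pairs: A₁A₂ = 8·11·25 = 2200; A₂A₃ = 11·25·6 = 1650; A₃A₄ = 25·6·12 = 1800.
Length 3: A₁..A₃: k=1: 0+1650+8·11·6=2178; k=2: 2200+0+8·25·6=3400 → min 2178 | A₂..A₄: k=2: 0+1800+11·25·12=5100; k=3: 1650+0+11·6·12=2442 → min 2442.
Top-level splits: k=1: (A₁..A₁)·(A₂..A₄) → 0+2442+8·11·12 = 3498; k=2: (A₁..A₂)·(A₃..A₄) → 2200+1800+8·25·12 = 6400; k=3: (A₁..A₃)·(A₄..A₄) → 2178+0+8·6·12 = 2754.
Best split is after A₃, i.e. k = 3.

3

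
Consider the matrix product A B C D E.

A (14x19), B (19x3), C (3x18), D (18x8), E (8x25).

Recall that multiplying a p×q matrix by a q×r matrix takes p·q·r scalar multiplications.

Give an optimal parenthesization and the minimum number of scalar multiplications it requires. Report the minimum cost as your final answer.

Adjacent pairs: AB = 14·19·3 = 798; BC = 19·3·18 = 1026; CD = 3·18·8 = 432; DE = 18·8·25 = 3600.
Length 3: A..C: k=1: 0+1026+14·19·18=5814; k=2: 798+0+14·3·18=1554 → min 1554 | B..D: k=2: 0+432+19·3·8=888; k=3: 1026+0+19·18·8=3762 → min 888 | C..E: k=3: 0+3600+3·18·25=4950; k=4: 432+0+3·8·25=1032 → min 1032.
Length 4: A..D: k=1: 0+888+14·19·8=3016; k=2: 798+432+14·3·8=1566; k=3: 1554+0+14·18·8=3570 → min 1566 | B..E: k=2: 0+1032+19·3·25=2457; k=3: 1026+3600+19·18·25=13176; k=4: 888+0+19·8·25=4688 → min 2457.
Length 5: A..E: k=1: 0+2457+14·19·25=9107; k=2: 798+1032+14·3·25=2880; k=3: 1554+3600+14·18·25=11454; k=4: 1566+0+14·8·25=4366 → min 2880.
Optimal parenthesization: ((A B) ((C D) E)) with cost 2880.

2880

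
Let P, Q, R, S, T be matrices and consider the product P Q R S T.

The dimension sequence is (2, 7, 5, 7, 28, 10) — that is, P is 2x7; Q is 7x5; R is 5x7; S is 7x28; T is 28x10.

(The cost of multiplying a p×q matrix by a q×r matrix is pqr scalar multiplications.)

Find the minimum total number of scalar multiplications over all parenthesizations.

1092

Adjacent pairs: PQ = 2·7·5 = 70; QR = 7·5·7 = 245; RS = 5·7·28 = 980; ST = 7·28·10 = 1960.
Length 3: P..R: k=1: 0+245+2·7·7=343; k=2: 70+0+2·5·7=140 → min 140 | Q..S: k=2: 0+980+7·5·28=1960; k=3: 245+0+7·7·28=1617 → min 1617 | R..T: k=3: 0+1960+5·7·10=2310; k=4: 980+0+5·28·10=2380 → min 2310.
Length 4: P..S: k=1: 0+1617+2·7·28=2009; k=2: 70+980+2·5·28=1330; k=3: 140+0+2·7·28=532 → min 532 | Q..T: k=2: 0+2310+7·5·10=2660; k=3: 245+1960+7·7·10=2695; k=4: 1617+0+7·28·10=3577 → min 2660.
Length 5: P..T: k=1: 0+2660+2·7·10=2800; k=2: 70+2310+2·5·10=2480; k=3: 140+1960+2·7·10=2240; k=4: 532+0+2·28·10=1092 → min 1092.
Optimal order: ((((P Q) R) S) T) with cost 1092.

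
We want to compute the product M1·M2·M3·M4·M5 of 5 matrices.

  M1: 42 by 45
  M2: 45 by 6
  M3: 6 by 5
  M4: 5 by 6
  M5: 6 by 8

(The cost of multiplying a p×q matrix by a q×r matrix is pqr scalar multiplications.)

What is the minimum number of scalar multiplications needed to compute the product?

Adjacent pairs: M1M2 = 42·45·6 = 11340; M2M3 = 45·6·5 = 1350; M3M4 = 6·5·6 = 180; M4M5 = 5·6·8 = 240.
Length 3: M1..M3: k=1: 0+1350+42·45·5=10800; k=2: 11340+0+42·6·5=12600 → min 10800 | M2..M4: k=2: 0+180+45·6·6=1800; k=3: 1350+0+45·5·6=2700 → min 1800 | M3..M5: k=3: 0+240+6·5·8=480; k=4: 180+0+6·6·8=468 → min 468.
Length 4: M1..M4: k=1: 0+1800+42·45·6=13140; k=2: 11340+180+42·6·6=13032; k=3: 10800+0+42·5·6=12060 → min 12060 | M2..M5: k=2: 0+468+45·6·8=2628; k=3: 1350+240+45·5·8=3390; k=4: 1800+0+45·6·8=3960 → min 2628.
Length 5: M1..M5: k=1: 0+2628+42·45·8=17748; k=2: 11340+468+42·6·8=13824; k=3: 10800+240+42·5·8=12720; k=4: 12060+0+42·6·8=14076 → min 12720.
Optimal order: ((M1·(M2·M3))·(M4·M5)) with cost 12720.

12720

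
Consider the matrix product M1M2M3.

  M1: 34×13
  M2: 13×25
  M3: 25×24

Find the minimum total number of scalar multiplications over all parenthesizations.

Order (M1(M2M3)): (M2M3): 13×25 by 25×24 → 13×24, cost 13·25·24 = 7800; (M1(M2M3)): 34×13 by 13×24 → 34×24, cost 34·13·24 = 10608; cumulative 18408. Total 18408.
Order ((M1M2)M3): (M1M2): 34×13 by 13×25 → 34×25, cost 34·13·25 = 11050; ((M1M2)M3): 34×25 by 25×24 → 34×24, cost 34·25·24 = 20400; cumulative 31450. Total 31450.
Minimum: 18408.

18408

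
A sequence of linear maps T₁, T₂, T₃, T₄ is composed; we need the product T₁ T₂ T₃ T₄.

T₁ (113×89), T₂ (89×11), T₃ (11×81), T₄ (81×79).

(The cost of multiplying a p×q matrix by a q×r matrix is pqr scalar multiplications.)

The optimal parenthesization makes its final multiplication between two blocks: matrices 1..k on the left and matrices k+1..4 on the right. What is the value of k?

2

Adjacent pairs: T₁T₂ = 113·89·11 = 110627; T₂T₃ = 89·11·81 = 79299; T₃T₄ = 11·81·79 = 70389.
Length 3: T₁..T₃: k=1: 0+79299+113·89·81=893916; k=2: 110627+0+113·11·81=211310 → min 211310 | T₂..T₄: k=2: 0+70389+89·11·79=147730; k=3: 79299+0+89·81·79=648810 → min 147730.
Top-level splits: k=1: (T₁..T₁)·(T₂..T₄) → 0+147730+113·89·79 = 942233; k=2: (T₁..T₂)·(T₃..T₄) → 110627+70389+113·11·79 = 279213; k=3: (T₁..T₃)·(T₄..T₄) → 211310+0+113·81·79 = 934397.
Best split is after T₂, i.e. k = 2.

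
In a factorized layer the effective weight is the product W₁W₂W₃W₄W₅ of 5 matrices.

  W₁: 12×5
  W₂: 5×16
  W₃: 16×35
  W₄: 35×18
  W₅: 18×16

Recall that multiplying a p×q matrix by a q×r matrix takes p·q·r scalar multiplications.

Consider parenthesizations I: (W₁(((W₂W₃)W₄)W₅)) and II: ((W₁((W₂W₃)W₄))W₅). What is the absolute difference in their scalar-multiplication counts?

Order I = (W₁(((W₂W₃)W₄)W₅)): (W₂W₃): 5×16 by 16×35 → 5×35, cost 5·16·35 = 2800; ((W₂W₃)W₄): 5×35 by 35×18 → 5×18, cost 5·35·18 = 3150; cumulative 5950; (((W₂W₃)W₄)W₅): 5×18 by 18×16 → 5×16, cost 5·18·16 = 1440; cumulative 7390; (W₁(((W₂W₃)W₄)W₅)): 12×5 by 5×16 → 12×16, cost 12·5·16 = 960; cumulative 8350. Total 8350.
Order II = ((W₁((W₂W₃)W₄))W₅): (W₂W₃): 5×16 by 16×35 → 5×35, cost 5·16·35 = 2800; ((W₂W₃)W₄): 5×35 by 35×18 → 5×18, cost 5·35·18 = 3150; cumulative 5950; (W₁((W₂W₃)W₄)): 12×5 by 5×18 → 12×18, cost 12·5·18 = 1080; cumulative 7030; ((W₁((W₂W₃)W₄))W₅): 12×18 by 18×16 → 12×16, cost 12·18·16 = 3456; cumulative 10486. Total 10486.
Difference: |8350 − 10486| = 2136.

2136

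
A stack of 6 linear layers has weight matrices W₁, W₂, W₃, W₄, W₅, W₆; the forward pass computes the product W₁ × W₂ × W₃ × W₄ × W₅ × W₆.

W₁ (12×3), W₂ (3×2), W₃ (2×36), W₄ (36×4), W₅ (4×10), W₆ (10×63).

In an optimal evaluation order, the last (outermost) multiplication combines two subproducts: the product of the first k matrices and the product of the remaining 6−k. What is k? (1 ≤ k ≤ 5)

2

Adjacent pairs: W₁W₂ = 12·3·2 = 72; W₂W₃ = 3·2·36 = 216; W₃W₄ = 2·36·4 = 288; W₄W₅ = 36·4·10 = 1440; W₅W₆ = 4·10·63 = 2520.
Length 3: W₁..W₃: k=1: 0+216+12·3·36=1512; k=2: 72+0+12·2·36=936 → min 936 | W₂..W₄: k=2: 0+288+3·2·4=312; k=3: 216+0+3·36·4=648 → min 312 | W₃..W₅: k=3: 0+1440+2·36·10=2160; k=4: 288+0+2·4·10=368 → min 368 | W₄..W₆: k=4: 0+2520+36·4·63=11592; k=5: 1440+0+36·10·63=24120 → min 11592.
Length 4: W₁..W₄: k=1: 0+312+12·3·4=456; k=2: 72+288+12·2·4=456; k=3: 936+0+12·36·4=2664 → min 456 | W₂..W₅: k=2: 0+368+3·2·10=428; k=3: 216+1440+3·36·10=2736; k=4: 312+0+3·4·10=432 → min 428 | W₃..W₆: k=3: 0+11592+2·36·63=16128; k=4: 288+2520+2·4·63=3312; k=5: 368+0+2·10·63=1628 → min 1628.
Length 5: W₁..W₅: k=1: 0+428+12·3·10=788; k=2: 72+368+12·2·10=680; k=3: 936+1440+12·36·10=6696; k=4: 456+0+12·4·10=936 → min 680 | W₂..W₆: k=2: 0+1628+3·2·63=2006; k=3: 216+11592+3·36·63=18612; k=4: 312+2520+3·4·63=3588; k=5: 428+0+3·10·63=2318 → min 2006.
Top-level splits: k=1: (W₁..W₁)·(W₂..W₆) → 0+2006+12·3·63 = 4274; k=2: (W₁..W₂)·(W₃..W₆) → 72+1628+12·2·63 = 3212; k=3: (W₁..W₃)·(W₄..W₆) → 936+11592+12·36·63 = 39744; k=4: (W₁..W₄)·(W₅..W₆) → 456+2520+12·4·63 = 6000; k=5: (W₁..W₅)·(W₆..W₆) → 680+0+12·10·63 = 8240.
Best split is after W₂, i.e. k = 2.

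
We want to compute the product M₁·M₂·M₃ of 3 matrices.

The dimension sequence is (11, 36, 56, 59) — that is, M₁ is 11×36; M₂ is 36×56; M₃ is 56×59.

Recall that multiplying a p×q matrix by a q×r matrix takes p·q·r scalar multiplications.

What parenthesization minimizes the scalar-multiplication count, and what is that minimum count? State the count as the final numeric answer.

(M₁·(M₂·M₃)): cost 142308.
((M₁·M₂)·M₃): cost 58520.
Optimal: ((M₁·M₂)·M₃) with cost 58520.

58520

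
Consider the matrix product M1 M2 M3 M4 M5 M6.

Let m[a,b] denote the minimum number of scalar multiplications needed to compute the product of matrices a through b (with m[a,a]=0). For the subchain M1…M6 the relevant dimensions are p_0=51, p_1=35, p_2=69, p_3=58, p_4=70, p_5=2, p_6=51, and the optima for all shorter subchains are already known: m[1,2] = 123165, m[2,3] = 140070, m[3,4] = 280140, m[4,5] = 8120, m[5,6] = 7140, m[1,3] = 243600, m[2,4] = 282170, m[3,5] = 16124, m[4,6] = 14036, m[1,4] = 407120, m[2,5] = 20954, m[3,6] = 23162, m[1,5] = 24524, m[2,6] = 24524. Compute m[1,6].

29726

m[1,6] = min over k∈[1,5] of m[1,k]+m[k+1,6]+p_{0}·p_k·p_{6}.
k=1: 0 + 24524 + 51·35·51 = 115559; k=2: 123165 + 23162 + 51·69·51 = 325796; k=3: 243600 + 14036 + 51·58·51 = 408494; k=4: 407120 + 7140 + 51·70·51 = 596330; k=5: 24524 + 0 + 51·2·51 = 29726.
Minimum: 29726 at k=5.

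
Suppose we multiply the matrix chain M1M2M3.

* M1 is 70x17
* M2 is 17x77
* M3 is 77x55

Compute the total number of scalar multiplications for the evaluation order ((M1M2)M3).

388080

(M1M2): 70×17 by 17×77 → 70×77, cost 70·17·77 = 91630
((M1M2)M3): 70×77 by 77×55 → 70×55, cost 70·77·55 = 296450; cumulative 388080
Total: 388080 scalar multiplications.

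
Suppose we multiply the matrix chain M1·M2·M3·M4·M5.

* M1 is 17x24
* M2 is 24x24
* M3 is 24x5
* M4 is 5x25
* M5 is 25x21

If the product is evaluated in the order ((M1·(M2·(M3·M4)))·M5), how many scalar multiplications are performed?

(M3·M4): 24×5 by 5×25 → 24×25, cost 24·5·25 = 3000
(M2·(M3·M4)): 24×24 by 24×25 → 24×25, cost 24·24·25 = 14400; cumulative 17400
(M1·(M2·(M3·M4))): 17×24 by 24×25 → 17×25, cost 17·24·25 = 10200; cumulative 27600
((M1·(M2·(M3·M4)))·M5): 17×25 by 25×21 → 17×21, cost 17·25·21 = 8925; cumulative 36525
Total: 36525 scalar multiplications.

36525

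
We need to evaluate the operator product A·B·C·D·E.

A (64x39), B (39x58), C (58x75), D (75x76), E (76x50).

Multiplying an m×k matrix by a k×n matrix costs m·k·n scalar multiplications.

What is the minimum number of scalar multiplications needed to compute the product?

Adjacent pairs: AB = 64·39·58 = 144768; BC = 39·58·75 = 169650; CD = 58·75·76 = 330600; DE = 75·76·50 = 285000.
Length 3: A..C: k=1: 0+169650+64·39·75=356850; k=2: 144768+0+64·58·75=423168 → min 356850 | B..D: k=2: 0+330600+39·58·76=502512; k=3: 169650+0+39·75·76=391950 → min 391950 | C..E: k=3: 0+285000+58·75·50=502500; k=4: 330600+0+58·76·50=551000 → min 502500.
Length 4: A..D: k=1: 0+391950+64·39·76=581646; k=2: 144768+330600+64·58·76=757480; k=3: 356850+0+64·75·76=721650 → min 581646 | B..E: k=2: 0+502500+39·58·50=615600; k=3: 169650+285000+39·75·50=600900; k=4: 391950+0+39·76·50=540150 → min 540150.
Length 5: A..E: k=1: 0+540150+64·39·50=664950; k=2: 144768+502500+64·58·50=832868; k=3: 356850+285000+64·75·50=881850; k=4: 581646+0+64·76·50=824846 → min 664950.
Optimal order: (A·(((B·C)·D)·E)) with cost 664950.

664950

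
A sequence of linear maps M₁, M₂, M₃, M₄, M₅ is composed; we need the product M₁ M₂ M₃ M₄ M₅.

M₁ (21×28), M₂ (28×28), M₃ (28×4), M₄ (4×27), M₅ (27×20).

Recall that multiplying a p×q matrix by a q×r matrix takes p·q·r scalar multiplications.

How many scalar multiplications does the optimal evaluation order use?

9328

Adjacent pairs: M₁M₂ = 21·28·28 = 16464; M₂M₃ = 28·28·4 = 3136; M₃M₄ = 28·4·27 = 3024; M₄M₅ = 4·27·20 = 2160.
Length 3: M₁..M₃: k=1: 0+3136+21·28·4=5488; k=2: 16464+0+21·28·4=18816 → min 5488 | M₂..M₄: k=2: 0+3024+28·28·27=24192; k=3: 3136+0+28·4·27=6160 → min 6160 | M₃..M₅: k=3: 0+2160+28·4·20=4400; k=4: 3024+0+28·27·20=18144 → min 4400.
Length 4: M₁..M₄: k=1: 0+6160+21·28·27=22036; k=2: 16464+3024+21·28·27=35364; k=3: 5488+0+21·4·27=7756 → min 7756 | M₂..M₅: k=2: 0+4400+28·28·20=20080; k=3: 3136+2160+28·4·20=7536; k=4: 6160+0+28·27·20=21280 → min 7536.
Length 5: M₁..M₅: k=1: 0+7536+21·28·20=19296; k=2: 16464+4400+21·28·20=32624; k=3: 5488+2160+21·4·20=9328; k=4: 7756+0+21·27·20=19096 → min 9328.
Optimal order: ((M₁ (M₂ M₃)) (M₄ M₅)) with cost 9328.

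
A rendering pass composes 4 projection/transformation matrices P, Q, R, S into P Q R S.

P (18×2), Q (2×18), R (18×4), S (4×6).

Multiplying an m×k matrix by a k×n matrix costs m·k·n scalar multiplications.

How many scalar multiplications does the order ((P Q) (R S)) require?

(P Q): 18×2 by 2×18 → 18×18, cost 18·2·18 = 648
(R S): 18×4 by 4×6 → 18×6, cost 18·4·6 = 432
((P Q) (R S)): 18×18 by 18×6 → 18×6, cost 18·18·6 = 1944; cumulative 3024
Total: 3024 scalar multiplications.

3024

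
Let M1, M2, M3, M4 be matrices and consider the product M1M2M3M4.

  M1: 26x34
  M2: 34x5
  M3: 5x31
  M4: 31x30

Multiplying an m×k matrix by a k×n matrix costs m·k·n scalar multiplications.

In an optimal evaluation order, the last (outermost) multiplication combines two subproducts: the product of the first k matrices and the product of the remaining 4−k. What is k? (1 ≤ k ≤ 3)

Adjacent pairs: M1M2 = 26·34·5 = 4420; M2M3 = 34·5·31 = 5270; M3M4 = 5·31·30 = 4650.
Length 3: M1..M3: k=1: 0+5270+26·34·31=32674; k=2: 4420+0+26·5·31=8450 → min 8450 | M2..M4: k=2: 0+4650+34·5·30=9750; k=3: 5270+0+34·31·30=36890 → min 9750.
Top-level splits: k=1: (M1..M1)·(M2..M4) → 0+9750+26·34·30 = 36270; k=2: (M1..M2)·(M3..M4) → 4420+4650+26·5·30 = 12970; k=3: (M1..M3)·(M4..M4) → 8450+0+26·31·30 = 32630.
Best split is after M2, i.e. k = 2.

2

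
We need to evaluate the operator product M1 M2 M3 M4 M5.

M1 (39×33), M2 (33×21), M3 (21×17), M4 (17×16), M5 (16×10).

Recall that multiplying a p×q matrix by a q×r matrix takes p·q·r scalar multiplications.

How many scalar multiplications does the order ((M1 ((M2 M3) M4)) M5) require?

47589

(M2 M3): 33×21 by 21×17 → 33×17, cost 33·21·17 = 11781
((M2 M3) M4): 33×17 by 17×16 → 33×16, cost 33·17·16 = 8976; cumulative 20757
(M1 ((M2 M3) M4)): 39×33 by 33×16 → 39×16, cost 39·33·16 = 20592; cumulative 41349
((M1 ((M2 M3) M4)) M5): 39×16 by 16×10 → 39×10, cost 39·16·10 = 6240; cumulative 47589
Total: 47589 scalar multiplications.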